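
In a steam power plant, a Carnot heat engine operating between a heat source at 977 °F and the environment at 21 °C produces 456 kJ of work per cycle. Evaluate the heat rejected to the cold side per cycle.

Q_C ≈ 266 kJ

T_H = 977 °F → (977 − 32) × 5/9 = 525.00 °C = 798.15 K.
T_C = 21 °C → 21 + 273.15 = 294.15 K.
η_rev = 1 − T_C/T_H = 1 − 294.15/798.15 = 0.6315.
Since Q_C/Q_H = T_C/T_H and Q_H = W/η, Q_C = W·T_C/(T_H − T_C) = 456 × 294.15/504.00 = 266 kJ.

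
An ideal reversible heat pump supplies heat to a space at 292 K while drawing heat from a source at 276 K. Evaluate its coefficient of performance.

The Carnot heat-pump COP is COP_HP = T_H/(T_H − T_C) = 292.00/(292.00 − 276.00) = 18.25.

COP_HP ≈ 18.25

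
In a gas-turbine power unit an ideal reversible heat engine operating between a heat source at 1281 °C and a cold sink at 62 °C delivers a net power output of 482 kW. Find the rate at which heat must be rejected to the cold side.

Q̇_C ≈ 133 kW

T_H = 1281 °C → 1281 + 273.15 = 1554.15 K.
T_C = 62 °C → 62 + 273.15 = 335.15 K.
The Carnot efficiency is η = 1 − T_C/T_H = 1 − 335.15/1554.15 = 0.7844.
Since Q_C/Q_H = T_C/T_H and Q_H = W/η, Q_C = W·T_C/(T_H − T_C) = 482 × 335.15/1219.00 = 133 kW.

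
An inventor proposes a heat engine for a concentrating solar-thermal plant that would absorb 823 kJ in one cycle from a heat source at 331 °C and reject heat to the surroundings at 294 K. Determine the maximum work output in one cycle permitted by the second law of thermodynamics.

T_H = 331 °C → 331 + 273.15 = 604.15 K.
The second-law ceiling is the Carnot efficiency, η_max = 1 − T_C/T_H = 1 − 294.00/604.15 = 0.5134.
W_max = η_max · Q_H = 0.5134 × 823 = 423 kJ.

W_max ≈ 423 kJ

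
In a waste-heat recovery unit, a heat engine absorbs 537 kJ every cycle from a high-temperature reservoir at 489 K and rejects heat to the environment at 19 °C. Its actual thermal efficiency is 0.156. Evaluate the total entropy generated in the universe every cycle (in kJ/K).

ΔS_univ ≈ 0.4532 kJ/K

T_C = 19 °C → 19 + 273.15 = 292.15 K.
W = η·Q_H = 0.156 × 537 = 83.77 kJ, so Q_C = Q_H − W = 453.2 kJ.
The hot reservoir loses entropy Q_H/T_H = 537/489.00 = 1.098 kJ/K; the cold reservoir gains Q_C/T_C = 453.2/292.15 = 1.551 kJ/K.
ΔS_univ = −Q_H/T_H + Q_C/T_C = 0.4532 kJ/K (> 0, since η = 0.156 < η_Carnot = 0.403).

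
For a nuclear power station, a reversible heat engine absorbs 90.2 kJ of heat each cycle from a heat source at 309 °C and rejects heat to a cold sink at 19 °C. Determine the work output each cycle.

W ≈ 44.93 kJ

T_H = 309 °C → 309 + 273.15 = 582.15 K.
T_C = 19 °C → 19 + 273.15 = 292.15 K.
The Carnot efficiency is η = 1 − T_C/T_H = 1 − 292.15/582.15 = 0.4982.
W = η·Q_H = 0.4982 × 90.2 = 44.93 kJ.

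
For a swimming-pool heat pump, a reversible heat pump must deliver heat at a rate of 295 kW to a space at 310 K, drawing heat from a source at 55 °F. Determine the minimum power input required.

Ẇ_in ≈ 22.91 kW

T_C = 55 °F → (55 − 32) × 5/9 = 12.78 °C = 285.93 K.
The Carnot heat-pump COP is COP_HP = T_H/(T_H − T_C) = 310.00/24.07 = 12.8779.
W = Q_H/COP_HP = 295/12.8779 = 22.91 kW.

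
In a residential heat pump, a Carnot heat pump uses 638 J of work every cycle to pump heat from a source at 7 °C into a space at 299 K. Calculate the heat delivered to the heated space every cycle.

T_C = 7 °C → 7 + 273.15 = 280.15 K.
COP_HP = T_H/(T_H − T_C) = 299.00/18.85 = 15.8621.
Q_H = COP_HP · W = 15.8621 × 638 = 10120 J.

Q_H ≈ 10120 J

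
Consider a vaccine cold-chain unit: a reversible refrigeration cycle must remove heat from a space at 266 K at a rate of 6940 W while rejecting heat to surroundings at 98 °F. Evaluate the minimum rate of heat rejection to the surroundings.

Q̇_H ≈ 8083 W

T_H = 98 °F → (98 − 32) × 5/9 = 36.67 °C = 309.82 K.
For a reversible cycle Q_H/Q_C = T_H/T_C, so Q_H = Q_C·T_H/T_C = 6940 × 309.82/266.00 = 8083 W.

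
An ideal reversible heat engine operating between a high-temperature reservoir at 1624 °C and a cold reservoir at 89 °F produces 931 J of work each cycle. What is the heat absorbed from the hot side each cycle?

Q_H ≈ 1110 J

T_H = 1624 °C → 1624 + 273.15 = 1897.15 K.
T_C = 89 °F → (89 − 32) × 5/9 = 31.67 °C = 304.82 K.
Carnot efficiency: η = 1 − T_C/T_H = 1 − 304.82/1897.15 = 0.8393.
Q_H = W/η = 931/0.8393 = 1110 J.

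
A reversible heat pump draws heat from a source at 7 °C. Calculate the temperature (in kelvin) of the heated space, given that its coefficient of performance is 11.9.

T_H ≈ 306 K

T_C = 7 °C → 7 + 273.15 = 280.15 K.
COP_HP = T_H/(T_H − T_C) ⇒ T_H = T_C·COP_HP/(COP_HP − 1) = 280.15 × 11.9/(11.9 − 1) = 306 K.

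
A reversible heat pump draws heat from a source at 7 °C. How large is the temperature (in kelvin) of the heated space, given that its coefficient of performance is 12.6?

T_C = 7 °C → 7 + 273.15 = 280.15 K.
COP_HP = T_H/(T_H − T_C) ⇒ T_H = T_C·COP_HP/(COP_HP − 1) = 280.15 × 12.6/(12.6 − 1) = 304 K.

T_H ≈ 304 K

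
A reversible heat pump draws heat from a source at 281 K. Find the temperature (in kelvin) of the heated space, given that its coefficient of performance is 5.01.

T_H ≈ 351 K

COP_HP = T_H/(T_H − T_C) ⇒ T_H = T_C·COP_HP/(COP_HP − 1) = 281.00 × 5.01/(5.01 − 1) = 351 K.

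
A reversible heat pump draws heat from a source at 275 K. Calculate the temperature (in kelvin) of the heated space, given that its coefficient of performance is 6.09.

T_H ≈ 329.0 K

COP_HP = T_H/(T_H − T_C) ⇒ T_H = T_C·COP_HP/(COP_HP − 1) = 275.00 × 6.09/(6.09 − 1) = 329.0 K.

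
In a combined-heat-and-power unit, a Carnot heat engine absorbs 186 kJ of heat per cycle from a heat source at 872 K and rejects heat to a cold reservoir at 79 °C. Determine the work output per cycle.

T_C = 79 °C → 79 + 273.15 = 352.15 K.
Since the cycle is reversible, η = 1 − T_C/T_H = 1 − 352.15/872.00 = 0.5962.
W = η·Q_H = 0.5962 × 186 = 110.9 kJ.

W ≈ 110.9 kJ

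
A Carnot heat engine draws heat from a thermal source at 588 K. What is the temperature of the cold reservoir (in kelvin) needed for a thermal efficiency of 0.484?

T_C ≈ 303.4 K

From η = 1 − T_C/T_H, T_C = T_H·(1 − η) = 588.00 × (1 − 0.484) = 303.4 K.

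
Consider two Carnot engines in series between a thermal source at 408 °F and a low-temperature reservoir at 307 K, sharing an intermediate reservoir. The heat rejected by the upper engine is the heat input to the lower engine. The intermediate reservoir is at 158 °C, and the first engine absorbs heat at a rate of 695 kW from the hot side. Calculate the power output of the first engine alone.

Ẇ₁ ≈ 73.4 kW

T_H = 408 °F → (408 − 32) × 5/9 = 208.89 °C = 482.04 K.
T_m = 158 °C → 158 + 273.15 = 431.15 K.
First-stage efficiency η₁ = 1 − T_m/T_H = 1 − 431.15/482.04 = 0.1056.
W₁ = η₁·Q_H = 0.1056 × 695 = 73.4 kW.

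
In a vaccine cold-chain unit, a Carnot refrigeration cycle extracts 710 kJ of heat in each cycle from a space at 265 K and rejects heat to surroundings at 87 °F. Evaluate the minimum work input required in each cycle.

W_in ≈ 103.7 kJ

T_H = 87 °F → (87 − 32) × 5/9 = 30.56 °C = 303.71 K.
COP_R = T_C/(T_H − T_C) = 265.00/38.71 = 6.8466.
W = Q_C/COP_R = 710/6.8466 = 103.7 kJ.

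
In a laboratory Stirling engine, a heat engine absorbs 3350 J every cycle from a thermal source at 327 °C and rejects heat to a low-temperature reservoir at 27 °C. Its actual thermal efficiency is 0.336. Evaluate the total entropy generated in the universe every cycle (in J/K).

ΔS_univ ≈ 1.83 J/K

T_H = 327 °C → 327 + 273.15 = 600.15 K.
T_C = 27 °C → 27 + 273.15 = 300.15 K.
W = η·Q_H = 0.336 × 3350 = 1126 J, so Q_C = Q_H − W = 2224 J.
Entropy balance on the reservoirs: −Q_H/T_H = -5.582 J/K, +Q_C/T_C = 7.411 J/K.
ΔS_univ = −Q_H/T_H + Q_C/T_C = 1.83 J/K (> 0, since η = 0.336 < η_Carnot = 0.500).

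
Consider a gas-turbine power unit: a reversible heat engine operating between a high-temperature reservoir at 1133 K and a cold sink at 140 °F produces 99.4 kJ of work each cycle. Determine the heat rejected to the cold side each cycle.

Q_C ≈ 41.4 kJ

T_C = 140 °F → (140 − 32) × 5/9 = 60.00 °C = 333.15 K.
η_rev = 1 − T_C/T_H = 1 − 333.15/1133.00 = 0.7060.
Since Q_C/Q_H = T_C/T_H and Q_H = W/η, Q_C = W·T_C/(T_H − T_C) = 99.4 × 333.15/799.85 = 41.4 kJ.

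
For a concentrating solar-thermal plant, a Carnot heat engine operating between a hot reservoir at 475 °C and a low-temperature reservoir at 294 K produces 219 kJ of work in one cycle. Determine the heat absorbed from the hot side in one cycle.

Q_H ≈ 361 kJ

T_H = 475 °C → 475 + 273.15 = 748.15 K.
Since the cycle is reversible, η = 1 − T_C/T_H = 1 − 294.00/748.15 = 0.6070.
Q_H = W/η = 219/0.6070 = 361 kJ.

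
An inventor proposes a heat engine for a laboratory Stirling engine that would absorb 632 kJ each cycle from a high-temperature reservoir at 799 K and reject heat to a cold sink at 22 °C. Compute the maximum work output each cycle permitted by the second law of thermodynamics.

T_C = 22 °C → 22 + 273.15 = 295.15 K.
By the Carnot theorem, η_max = 1 − T_C/T_H = 1 − 295.15/799.00 = 0.6306.
W_max = η_max · Q_H = 0.6306 × 632 = 398.5 kJ.

W_max ≈ 398.5 kJ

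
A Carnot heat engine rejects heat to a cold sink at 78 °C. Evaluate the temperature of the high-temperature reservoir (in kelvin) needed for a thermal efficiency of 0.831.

T_H ≈ 2080 K

T_C = 78 °C → 78 + 273.15 = 351.15 K.
From η = 1 − T_C/T_H, solving for T_H gives T_H = T_C/(1 − η) = 351.15/(1 − 0.831) = 2080 K.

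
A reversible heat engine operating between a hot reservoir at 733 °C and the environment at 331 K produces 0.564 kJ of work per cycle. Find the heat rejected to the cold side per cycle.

T_H = 733 °C → 733 + 273.15 = 1006.15 K.
For a reversible engine, η = 1 − T_C/T_H = 1 − 331.00/1006.15 = 0.6710.
Since Q_C/Q_H = T_C/T_H and Q_H = W/η, Q_C = W·T_C/(T_H − T_C) = 0.564 × 331.00/675.15 = 0.277 kJ.

Q_C ≈ 0.277 kJ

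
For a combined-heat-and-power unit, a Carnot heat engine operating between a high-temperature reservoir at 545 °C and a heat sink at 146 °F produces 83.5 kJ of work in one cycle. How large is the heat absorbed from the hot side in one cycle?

T_H = 545 °C → 545 + 273.15 = 818.15 K.
T_C = 146 °F → (146 − 32) × 5/9 = 63.33 °C = 336.48 K.
For a reversible engine, η = 1 − T_C/T_H = 1 − 336.48/818.15 = 0.5887.
Q_H = W/η = 83.5/0.5887 = 142 kJ.

Q_H ≈ 142 kJ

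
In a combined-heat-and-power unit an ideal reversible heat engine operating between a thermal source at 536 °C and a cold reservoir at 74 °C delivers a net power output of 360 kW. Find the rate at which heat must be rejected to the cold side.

T_H = 536 °C → 536 + 273.15 = 809.15 K.
T_C = 74 °C → 74 + 273.15 = 347.15 K.
η_rev = 1 − T_C/T_H = 1 − 347.15/809.15 = 0.5710.
Since Q_C/Q_H = T_C/T_H and Q_H = W/η, Q_C = W·T_C/(T_H − T_C) = 360 × 347.15/462.00 = 270.5 kW.

Q̇_C ≈ 270.5 kW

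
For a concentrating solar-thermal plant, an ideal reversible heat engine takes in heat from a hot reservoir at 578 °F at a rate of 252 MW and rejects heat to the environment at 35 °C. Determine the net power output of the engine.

Ẇ ≈ 117.3 MW

T_H = 578 °F → (578 − 32) × 5/9 = 303.33 °C = 576.48 K.
T_C = 35 °C → 35 + 273.15 = 308.15 K.
The Carnot efficiency is η = 1 − T_C/T_H = 1 − 308.15/576.48 = 0.4655.
W = η·Q_H = 0.4655 × 252 = 117.3 MW.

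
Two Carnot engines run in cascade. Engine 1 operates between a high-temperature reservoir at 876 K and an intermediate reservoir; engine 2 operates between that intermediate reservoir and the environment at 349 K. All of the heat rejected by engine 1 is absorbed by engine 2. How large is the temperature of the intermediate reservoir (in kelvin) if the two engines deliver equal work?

T_m ≈ 612.5 K

For reversible stages Q_m = Q_H·(T_m/T_H). Setting W₁ = Q_H(1 − T_m/T_H) equal to W₂ = Q_m(1 − T_C/T_m) = Q_H·(T_m − T_C)/T_H gives T_H − T_m = T_m − T_C, so T_m = (T_H + T_C)/2 = (876.00 + 349.00)/2 = 612.5 K.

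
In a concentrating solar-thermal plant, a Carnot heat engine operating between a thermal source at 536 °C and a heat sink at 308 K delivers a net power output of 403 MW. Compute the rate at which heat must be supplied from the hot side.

Q̇_H ≈ 650.7 MW

T_H = 536 °C → 536 + 273.15 = 809.15 K.
For a reversible engine, η = 1 − T_C/T_H = 1 − 308.00/809.15 = 0.6194.
Q_H = W/η = 403/0.6194 = 650.7 MW.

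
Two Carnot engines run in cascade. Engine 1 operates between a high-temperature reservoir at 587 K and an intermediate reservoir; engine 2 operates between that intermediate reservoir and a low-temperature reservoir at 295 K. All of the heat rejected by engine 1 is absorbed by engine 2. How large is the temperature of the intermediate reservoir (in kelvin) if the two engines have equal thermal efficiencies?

Equal efficiencies require 1 − T_m/T_H = 1 − T_C/T_m, i.e. T_m/T_H = T_C/T_m, so T_m = √(T_H·T_C) = √(587.00 × 295.00) = 416.1 K.

T_m ≈ 416.1 K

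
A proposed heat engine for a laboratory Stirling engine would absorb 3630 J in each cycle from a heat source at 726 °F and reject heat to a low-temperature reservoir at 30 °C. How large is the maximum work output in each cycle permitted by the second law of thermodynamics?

W_max ≈ 1960 J

T_H = 726 °F → (726 − 32) × 5/9 = 385.56 °C = 658.71 K.
T_C = 30 °C → 30 + 273.15 = 303.15 K.
The second-law ceiling is the Carnot efficiency, η_max = 1 − T_C/T_H = 1 − 303.15/658.71 = 0.5398.
W_max = η_max · Q_H = 0.5398 × 3630 = 1960 J.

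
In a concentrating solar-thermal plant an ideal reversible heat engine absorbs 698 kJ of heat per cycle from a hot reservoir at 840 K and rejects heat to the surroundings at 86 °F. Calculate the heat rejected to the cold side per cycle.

Q_C ≈ 252 kJ

T_C = 86 °F → (86 − 32) × 5/9 = 30.00 °C = 303.15 K.
Carnot efficiency: η = 1 − T_C/T_H = 1 − 303.15/840.00 = 0.6391.
For a reversible cycle Q_C/Q_H = T_C/T_H, so Q_C = 698 × 303.15/840.00 = 252 kJ.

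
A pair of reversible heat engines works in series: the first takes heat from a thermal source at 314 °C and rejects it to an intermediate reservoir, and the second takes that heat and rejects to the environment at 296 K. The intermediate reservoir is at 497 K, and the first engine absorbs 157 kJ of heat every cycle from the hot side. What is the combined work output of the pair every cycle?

T_H = 314 °C → 314 + 273.15 = 587.15 K.
Two reversible stages in series are equivalent to a single Carnot engine between T_H and T_C, so η_total = 1 − T_C/T_H = 1 − 296.00/587.15 = 0.4959.
W_total = η_total · Q_H = 0.4959 × 157 = 77.85 kJ.

W_total ≈ 77.85 kJ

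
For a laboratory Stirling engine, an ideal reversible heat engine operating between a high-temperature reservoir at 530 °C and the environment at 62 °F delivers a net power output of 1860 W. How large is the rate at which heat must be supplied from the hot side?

Q̇_H ≈ 2910 W

T_H = 530 °C → 530 + 273.15 = 803.15 K.
T_C = 62 °F → (62 − 32) × 5/9 = 16.67 °C = 289.82 K.
Carnot efficiency: η = 1 − T_C/T_H = 1 − 289.82/803.15 = 0.6392.
Q_H = W/η = 1860/0.6392 = 2910 W.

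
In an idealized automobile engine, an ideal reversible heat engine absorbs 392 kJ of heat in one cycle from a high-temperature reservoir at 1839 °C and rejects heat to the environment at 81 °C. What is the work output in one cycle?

W ≈ 326 kJ

T_H = 1839 °C → 1839 + 273.15 = 2112.15 K.
T_C = 81 °C → 81 + 273.15 = 354.15 K.
For a reversible engine, η = 1 − T_C/T_H = 1 − 354.15/2112.15 = 0.8323.
W = η·Q_H = 0.8323 × 392 = 326 kJ.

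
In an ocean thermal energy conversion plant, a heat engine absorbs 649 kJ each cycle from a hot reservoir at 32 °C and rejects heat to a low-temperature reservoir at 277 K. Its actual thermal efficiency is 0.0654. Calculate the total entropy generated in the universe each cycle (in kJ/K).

ΔS_univ ≈ 0.06291 kJ/K

T_H = 32 °C → 32 + 273.15 = 305.15 K.
W = η·Q_H = 0.0654 × 649 = 42.44 kJ, so Q_C = Q_H − W = 606.6 kJ.
The hot reservoir loses entropy Q_H/T_H = 649/305.15 = 2.127 kJ/K; the cold reservoir gains Q_C/T_C = 606.6/277.00 = 2.190 kJ/K.
ΔS_univ = −Q_H/T_H + Q_C/T_C = 0.06291 kJ/K (> 0, since η = 0.0654 < η_Carnot = 0.092).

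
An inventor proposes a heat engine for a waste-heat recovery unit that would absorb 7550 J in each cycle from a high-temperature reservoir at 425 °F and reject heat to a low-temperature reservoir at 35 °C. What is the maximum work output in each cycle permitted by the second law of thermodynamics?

T_H = 425 °F → (425 − 32) × 5/9 = 218.33 °C = 491.48 K.
T_C = 35 °C → 35 + 273.15 = 308.15 K.
No engine can exceed the Carnot limit: η_max = 1 − T_C/T_H = 1 − 308.15/491.48 = 0.3730.
W_max = η_max · Q_H = 0.3730 × 7550 = 2820 J.

W_max ≈ 2820 J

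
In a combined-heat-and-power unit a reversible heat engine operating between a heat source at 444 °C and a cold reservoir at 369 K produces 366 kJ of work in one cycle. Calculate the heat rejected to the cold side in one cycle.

T_H = 444 °C → 444 + 273.15 = 717.15 K.
For a reversible engine, η = 1 − T_C/T_H = 1 − 369.00/717.15 = 0.4855.
Since Q_C/Q_H = T_C/T_H and Q_H = W/η, Q_C = W·T_C/(T_H − T_C) = 366 × 369.00/348.15 = 387.9 kJ.

Q_C ≈ 387.9 kJ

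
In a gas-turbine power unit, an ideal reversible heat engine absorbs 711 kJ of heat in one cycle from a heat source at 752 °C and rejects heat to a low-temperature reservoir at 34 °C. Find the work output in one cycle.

T_H = 752 °C → 752 + 273.15 = 1025.15 K.
T_C = 34 °C → 34 + 273.15 = 307.15 K.
For a reversible engine, η = 1 − T_C/T_H = 1 − 307.15/1025.15 = 0.7004.
W = η·Q_H = 0.7004 × 711 = 498 kJ.

W ≈ 498 kJ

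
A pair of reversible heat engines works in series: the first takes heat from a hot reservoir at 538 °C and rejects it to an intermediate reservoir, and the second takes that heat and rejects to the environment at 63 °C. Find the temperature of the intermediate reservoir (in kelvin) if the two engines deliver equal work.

T_m ≈ 573.6 K

T_H = 538 °C → 538 + 273.15 = 811.15 K.
T_C = 63 °C → 63 + 273.15 = 336.15 K.
For reversible stages Q_m = Q_H·(T_m/T_H). Setting W₁ = Q_H(1 − T_m/T_H) equal to W₂ = Q_m(1 − T_C/T_m) = Q_H·(T_m − T_C)/T_H gives T_H − T_m = T_m − T_C, so T_m = (T_H + T_C)/2 = (811.15 + 336.15)/2 = 573.6 K.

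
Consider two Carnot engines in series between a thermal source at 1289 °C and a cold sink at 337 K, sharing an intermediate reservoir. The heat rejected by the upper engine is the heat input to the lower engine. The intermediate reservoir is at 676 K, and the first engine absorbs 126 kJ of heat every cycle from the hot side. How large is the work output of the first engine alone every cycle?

T_H = 1289 °C → 1289 + 273.15 = 1562.15 K.
First-stage efficiency η₁ = 1 − T_m/T_H = 1 − 676.00/1562.15 = 0.5673.
W₁ = η₁·Q_H = 0.5673 × 126 = 71.48 kJ.

W₁ ≈ 71.48 kJ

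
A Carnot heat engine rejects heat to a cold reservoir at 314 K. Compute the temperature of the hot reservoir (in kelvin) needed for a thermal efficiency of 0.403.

T_H ≈ 526 K

From η = 1 − T_C/T_H, solving for T_H gives T_H = T_C/(1 − η) = 314.00/(1 − 0.403) = 526 K.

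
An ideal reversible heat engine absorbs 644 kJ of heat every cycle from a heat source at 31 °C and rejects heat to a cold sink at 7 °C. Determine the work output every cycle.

T_H = 31 °C → 31 + 273.15 = 304.15 K.
T_C = 7 °C → 7 + 273.15 = 280.15 K.
Since the cycle is reversible, η = 1 − T_C/T_H = 1 − 280.15/304.15 = 0.0789.
W = η·Q_H = 0.0789 × 644 = 50.8 kJ.

W ≈ 50.8 kJ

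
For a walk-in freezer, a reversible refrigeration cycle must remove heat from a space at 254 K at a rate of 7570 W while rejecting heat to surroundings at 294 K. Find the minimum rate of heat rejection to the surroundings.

For a reversible cycle Q_H/Q_C = T_H/T_C, so Q_H = Q_C·T_H/T_C = 7570 × 294.00/254.00 = 8760 W.

Q̇_H ≈ 8760 W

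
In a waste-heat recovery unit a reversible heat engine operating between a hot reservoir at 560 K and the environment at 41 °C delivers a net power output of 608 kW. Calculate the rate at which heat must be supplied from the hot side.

T_C = 41 °C → 41 + 273.15 = 314.15 K.
The Carnot efficiency is η = 1 − T_C/T_H = 1 − 314.15/560.00 = 0.4390.
Q_H = W/η = 608/0.4390 = 1380 kW.

Q̇_H ≈ 1380 kW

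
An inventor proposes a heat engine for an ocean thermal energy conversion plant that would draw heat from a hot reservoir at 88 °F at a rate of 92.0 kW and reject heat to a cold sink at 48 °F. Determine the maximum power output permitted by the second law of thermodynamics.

T_H = 88 °F → (88 − 32) × 5/9 = 31.11 °C = 304.26 K.
T_C = 48 °F → (48 − 32) × 5/9 = 8.89 °C = 282.04 K.
The second-law ceiling is the Carnot efficiency, η_max = 1 − T_C/T_H = 1 − 282.04/304.26 = 0.0730.
W_max = η_max · Q_H = 0.0730 × 92.0 = 6.72 kW.

Ẇ_max ≈ 6.72 kW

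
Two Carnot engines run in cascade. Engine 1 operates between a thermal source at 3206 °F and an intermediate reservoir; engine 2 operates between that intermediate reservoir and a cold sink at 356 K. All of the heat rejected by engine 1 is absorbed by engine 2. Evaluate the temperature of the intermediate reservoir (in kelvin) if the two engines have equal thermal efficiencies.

T_H = 3206 °F → (3206 − 32) × 5/9 = 1763.33 °C = 2036.48 K.
Equal efficiencies require 1 − T_m/T_H = 1 − T_C/T_m, i.e. T_m/T_H = T_C/T_m, so T_m = √(T_H·T_C) = √(2036.48 × 356.00) = 851 K.

T_m ≈ 851 K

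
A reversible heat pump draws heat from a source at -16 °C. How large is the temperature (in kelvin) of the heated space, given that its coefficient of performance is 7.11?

T_C = -16 °C → -16 + 273.15 = 257.15 K.
COP_HP = T_H/(T_H − T_C) ⇒ T_H = T_C·COP_HP/(COP_HP − 1) = 257.15 × 7.11/(7.11 − 1) = 299 K.

T_H ≈ 299 K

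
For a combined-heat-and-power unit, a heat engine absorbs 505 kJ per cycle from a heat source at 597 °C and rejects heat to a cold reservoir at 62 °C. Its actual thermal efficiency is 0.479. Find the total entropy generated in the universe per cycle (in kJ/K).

T_H = 597 °C → 597 + 273.15 = 870.15 K.
T_C = 62 °C → 62 + 273.15 = 335.15 K.
W = η·Q_H = 0.479 × 505 = 241.9 kJ, so Q_C = Q_H − W = 263.1 kJ.
The hot reservoir loses entropy Q_H/T_H = 505/870.15 = 0.5804 kJ/K; the cold reservoir gains Q_C/T_C = 263.1/335.15 = 0.7850 kJ/K.
ΔS_univ = −Q_H/T_H + Q_C/T_C = 0.205 kJ/K (> 0, since η = 0.479 < η_Carnot = 0.615).

ΔS_univ ≈ 0.205 kJ/K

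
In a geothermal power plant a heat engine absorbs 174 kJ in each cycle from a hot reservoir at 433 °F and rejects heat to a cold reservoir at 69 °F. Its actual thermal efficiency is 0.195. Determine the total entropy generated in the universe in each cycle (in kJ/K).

ΔS_univ ≈ 0.126 kJ/K

T_H = 433 °F → (433 − 32) × 5/9 = 222.78 °C = 495.93 K.
T_C = 69 °F → (69 − 32) × 5/9 = 20.56 °C = 293.71 K.
W = η·Q_H = 0.195 × 174 = 33.93 kJ, so Q_C = Q_H − W = 140.1 kJ.
The hot reservoir loses entropy Q_H/T_H = 174/495.93 = 0.3509 kJ/K; the cold reservoir gains Q_C/T_C = 140.1/293.71 = 0.4769 kJ/K.
ΔS_univ = −Q_H/T_H + Q_C/T_C = 0.126 kJ/K (> 0, since η = 0.195 < η_Carnot = 0.408).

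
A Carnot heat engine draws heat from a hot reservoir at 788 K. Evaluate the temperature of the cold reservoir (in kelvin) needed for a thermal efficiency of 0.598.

T_C ≈ 317 K

From η = 1 − T_C/T_H, T_C = T_H·(1 − η) = 788.00 × (1 − 0.598) = 317 K.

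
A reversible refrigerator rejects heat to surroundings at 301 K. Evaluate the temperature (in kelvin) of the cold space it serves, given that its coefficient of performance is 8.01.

COP_R = T_C/(T_H − T_C) ⇒ T_C = T_H·COP_R/(1 + COP_R) = 301.00 × 8.01/(1 + 8.01) = 267.6 K.

T_C ≈ 267.6 K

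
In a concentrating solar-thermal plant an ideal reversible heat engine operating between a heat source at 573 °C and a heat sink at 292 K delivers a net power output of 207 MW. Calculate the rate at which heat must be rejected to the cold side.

T_H = 573 °C → 573 + 273.15 = 846.15 K.
Since the cycle is reversible, η = 1 − T_C/T_H = 1 − 292.00/846.15 = 0.6549.
Since Q_C/Q_H = T_C/T_H and Q_H = W/η, Q_C = W·T_C/(T_H − T_C) = 207 × 292.00/554.15 = 109.1 MW.

Q̇_C ≈ 109.1 MW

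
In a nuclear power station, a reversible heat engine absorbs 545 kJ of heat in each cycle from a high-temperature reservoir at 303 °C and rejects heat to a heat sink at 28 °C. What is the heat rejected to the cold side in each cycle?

Q_C ≈ 284.9 kJ

T_H = 303 °C → 303 + 273.15 = 576.15 K.
T_C = 28 °C → 28 + 273.15 = 301.15 K.
The Carnot efficiency is η = 1 − T_C/T_H = 1 − 301.15/576.15 = 0.4773.
For a reversible cycle Q_C/Q_H = T_C/T_H, so Q_C = 545 × 301.15/576.15 = 284.9 kJ.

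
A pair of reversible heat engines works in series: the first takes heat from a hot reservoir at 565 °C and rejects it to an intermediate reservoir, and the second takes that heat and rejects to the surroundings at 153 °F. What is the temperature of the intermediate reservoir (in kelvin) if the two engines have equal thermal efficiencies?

T_H = 565 °C → 565 + 273.15 = 838.15 K.
T_C = 153 °F → (153 − 32) × 5/9 = 67.22 °C = 340.37 K.
Equal efficiencies require 1 − T_m/T_H = 1 − T_C/T_m, i.e. T_m/T_H = T_C/T_m, so T_m = √(T_H·T_C) = √(838.15 × 340.37) = 534.1 K.

T_m ≈ 534.1 K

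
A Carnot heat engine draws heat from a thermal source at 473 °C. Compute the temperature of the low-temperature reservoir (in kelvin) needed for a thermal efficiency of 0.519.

T_C ≈ 358.9 K

T_H = 473 °C → 473 + 273.15 = 746.15 K.
From η = 1 − T_C/T_H, T_C = T_H·(1 − η) = 746.15 × (1 − 0.519) = 358.9 K.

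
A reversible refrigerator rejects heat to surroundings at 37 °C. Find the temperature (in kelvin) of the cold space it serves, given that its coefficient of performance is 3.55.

T_C ≈ 242.0 K

T_H = 37 °C → 37 + 273.15 = 310.15 K.
COP_R = T_C/(T_H − T_C) ⇒ T_C = T_H·COP_R/(1 + COP_R) = 310.15 × 3.55/(1 + 3.55) = 242.0 K.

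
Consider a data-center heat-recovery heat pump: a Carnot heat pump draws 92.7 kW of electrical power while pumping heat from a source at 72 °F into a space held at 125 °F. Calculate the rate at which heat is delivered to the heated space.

T_H = 125 °F → (125 − 32) × 5/9 = 51.67 °C = 324.82 K.
T_C = 72 °F → (72 − 32) × 5/9 = 22.22 °C = 295.37 K.
For a reversible heat pump, COP_HP = T_H/(T_H − T_C) = 324.82/29.44 = 11.0315.
Q_H = COP_HP · W = 11.0315 × 92.7 = 1023 kW.

Q̇_H ≈ 1023 kW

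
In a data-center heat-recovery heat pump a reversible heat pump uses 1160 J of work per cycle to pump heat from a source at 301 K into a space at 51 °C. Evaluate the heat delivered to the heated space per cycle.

T_H = 51 °C → 51 + 273.15 = 324.15 K.
COP_HP = T_H/(T_H − T_C) = 324.15/23.15 = 14.0022.
Q_H = COP_HP · W = 14.0022 × 1160 = 16200 J.

Q_H ≈ 16200 J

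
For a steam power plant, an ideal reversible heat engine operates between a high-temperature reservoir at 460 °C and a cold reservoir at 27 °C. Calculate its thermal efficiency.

T_H = 460 °C → 460 + 273.15 = 733.15 K.
T_C = 27 °C → 27 + 273.15 = 300.15 K.
Since the cycle is reversible, η = 1 − T_C/T_H = 1 − 300.15/733.15 = 0.591.

η ≈ 0.591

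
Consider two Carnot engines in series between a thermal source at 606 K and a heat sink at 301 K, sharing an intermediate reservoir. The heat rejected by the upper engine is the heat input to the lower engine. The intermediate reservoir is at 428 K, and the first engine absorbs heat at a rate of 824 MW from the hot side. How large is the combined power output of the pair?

Ẇ_total ≈ 415 MW

Two reversible stages in series are equivalent to a single Carnot engine between T_H and T_C, so η_total = 1 − T_C/T_H = 1 − 301.00/606.00 = 0.5033.
W_total = η_total · Q_H = 0.5033 × 824 = 415 MW.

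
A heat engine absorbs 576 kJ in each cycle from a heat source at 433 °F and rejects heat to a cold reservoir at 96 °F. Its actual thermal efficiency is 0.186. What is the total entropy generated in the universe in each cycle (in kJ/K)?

ΔS_univ ≈ 0.3573 kJ/K

T_H = 433 °F → (433 − 32) × 5/9 = 222.78 °C = 495.93 K.
T_C = 96 °F → (96 − 32) × 5/9 = 35.56 °C = 308.71 K.
W = η·Q_H = 0.186 × 576 = 107.1 kJ, so Q_C = Q_H − W = 468.9 kJ.
Entropy balance on the reservoirs: −Q_H/T_H = -1.161 kJ/K, +Q_C/T_C = 1.519 kJ/K.
ΔS_univ = −Q_H/T_H + Q_C/T_C = 0.3573 kJ/K (> 0, since η = 0.186 < η_Carnot = 0.378).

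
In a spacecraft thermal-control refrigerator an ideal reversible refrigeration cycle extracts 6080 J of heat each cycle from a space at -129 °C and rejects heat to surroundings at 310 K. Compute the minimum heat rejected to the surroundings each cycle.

Q_H ≈ 13080 J

T_C = -129 °C → -129 + 273.15 = 144.15 K.
For a reversible cycle Q_H/Q_C = T_H/T_C, so Q_H = Q_C·T_H/T_C = 6080 × 310.00/144.15 = 13080 J.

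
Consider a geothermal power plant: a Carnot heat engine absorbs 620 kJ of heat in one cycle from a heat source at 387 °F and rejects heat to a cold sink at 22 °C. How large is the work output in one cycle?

T_H = 387 °F → (387 − 32) × 5/9 = 197.22 °C = 470.37 K.
T_C = 22 °C → 22 + 273.15 = 295.15 K.
η_rev = 1 − T_C/T_H = 1 − 295.15/470.37 = 0.3725.
W = η·Q_H = 0.3725 × 620 = 231.0 kJ.

W ≈ 231.0 kJ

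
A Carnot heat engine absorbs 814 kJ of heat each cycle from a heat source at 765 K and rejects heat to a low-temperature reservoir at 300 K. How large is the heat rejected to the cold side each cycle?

Q_C ≈ 319 kJ

η_rev = 1 − T_C/T_H = 1 − 300.00/765.00 = 0.6078.
For a reversible cycle Q_C/Q_H = T_C/T_H, so Q_C = 814 × 300.00/765.00 = 319 kJ.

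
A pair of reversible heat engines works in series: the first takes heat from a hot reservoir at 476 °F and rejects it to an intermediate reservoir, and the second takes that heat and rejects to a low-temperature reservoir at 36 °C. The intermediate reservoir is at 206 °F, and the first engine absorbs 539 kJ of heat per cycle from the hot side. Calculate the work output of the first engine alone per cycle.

W₁ ≈ 156 kJ

T_H = 476 °F → (476 − 32) × 5/9 = 246.67 °C = 519.82 K.
T_C = 36 °C → 36 + 273.15 = 309.15 K.
T_m = 206 °F → (206 − 32) × 5/9 = 96.67 °C = 369.82 K.
First-stage efficiency η₁ = 1 − T_m/T_H = 1 − 369.82/519.82 = 0.2886.
W₁ = η₁·Q_H = 0.2886 × 539 = 156 kJ.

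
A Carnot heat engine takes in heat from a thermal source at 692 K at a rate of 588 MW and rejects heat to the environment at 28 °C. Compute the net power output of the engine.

T_C = 28 °C → 28 + 273.15 = 301.15 K.
Carnot efficiency: η = 1 − T_C/T_H = 1 − 301.15/692.00 = 0.5648.
W = η·Q_H = 0.5648 × 588 = 332.1 MW.

Ẇ ≈ 332.1 MW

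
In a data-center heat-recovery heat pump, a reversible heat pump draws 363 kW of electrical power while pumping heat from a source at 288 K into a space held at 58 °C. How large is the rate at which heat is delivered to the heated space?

Q̇_H ≈ 2786 kW

T_H = 58 °C → 58 + 273.15 = 331.15 K.
For a reversible heat pump, COP_HP = T_H/(T_H − T_C) = 331.15/43.15 = 7.6744.
Q_H = COP_HP · W = 7.6744 × 363 = 2786 kW.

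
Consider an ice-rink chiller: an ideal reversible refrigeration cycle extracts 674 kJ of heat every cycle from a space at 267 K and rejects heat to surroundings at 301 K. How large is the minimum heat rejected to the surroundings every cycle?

Q_H ≈ 759.8 kJ

For a reversible cycle Q_H/Q_C = T_H/T_C, so Q_H = Q_C·T_H/T_C = 674 × 301.00/267.00 = 759.8 kJ.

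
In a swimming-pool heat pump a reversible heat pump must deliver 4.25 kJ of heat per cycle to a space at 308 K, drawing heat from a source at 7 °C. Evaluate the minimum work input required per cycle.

W_in ≈ 0.384 kJ

T_C = 7 °C → 7 + 273.15 = 280.15 K.
COP_HP = T_H/(T_H − T_C) = 308.00/27.85 = 11.0592.
W = Q_H/COP_HP = 4.25/11.0592 = 0.384 kJ.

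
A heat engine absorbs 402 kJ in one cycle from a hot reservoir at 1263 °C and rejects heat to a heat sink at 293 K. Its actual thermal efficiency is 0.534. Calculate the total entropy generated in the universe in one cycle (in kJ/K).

T_H = 1263 °C → 1263 + 273.15 = 1536.15 K.
W = η·Q_H = 0.534 × 402 = 214.7 kJ, so Q_C = Q_H − W = 187.3 kJ.
Reservoir entropy changes: ΔS_H = −Q_H/T_H = −402/1536.15 = -0.2617 kJ/K and ΔS_C = +Q_C/T_C = 187.3/293.00 = 0.6394 kJ/K.
ΔS_univ = −Q_H/T_H + Q_C/T_C = 0.378 kJ/K (> 0, since η = 0.534 < η_Carnot = 0.809).

ΔS_univ ≈ 0.378 kJ/K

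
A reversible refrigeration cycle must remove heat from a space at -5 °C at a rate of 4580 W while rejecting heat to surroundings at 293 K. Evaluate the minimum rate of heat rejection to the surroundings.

T_C = -5 °C → -5 + 273.15 = 268.15 K.
For a reversible cycle Q_H/Q_C = T_H/T_C, so Q_H = Q_C·T_H/T_C = 4580 × 293.00/268.15 = 5004 W.

Q̇_H ≈ 5004 W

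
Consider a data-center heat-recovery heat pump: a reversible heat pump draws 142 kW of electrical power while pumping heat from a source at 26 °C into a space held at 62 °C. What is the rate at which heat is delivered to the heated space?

T_H = 62 °C → 62 + 273.15 = 335.15 K.
T_C = 26 °C → 26 + 273.15 = 299.15 K.
COP_HP = T_H/(T_H − T_C) = 335.15/36.00 = 9.3097.
Q_H = COP_HP · W = 9.3097 × 142 = 1320 kW.

Q̇_H ≈ 1320 kW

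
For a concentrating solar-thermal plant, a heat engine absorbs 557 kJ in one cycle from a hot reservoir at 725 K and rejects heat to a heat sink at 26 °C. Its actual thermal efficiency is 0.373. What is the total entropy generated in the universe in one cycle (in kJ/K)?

ΔS_univ ≈ 0.399 kJ/K

T_C = 26 °C → 26 + 273.15 = 299.15 K.
W = η·Q_H = 0.373 × 557 = 207.8 kJ, so Q_C = Q_H − W = 349.2 kJ.
Reservoir entropy changes: ΔS_H = −Q_H/T_H = −557/725.00 = -0.7683 kJ/K and ΔS_C = +Q_C/T_C = 349.2/299.15 = 1.167 kJ/K.
ΔS_univ = −Q_H/T_H + Q_C/T_C = 0.399 kJ/K (> 0, since η = 0.373 < η_Carnot = 0.587).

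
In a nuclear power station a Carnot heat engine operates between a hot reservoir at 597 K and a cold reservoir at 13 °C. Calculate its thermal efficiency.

T_C = 13 °C → 13 + 273.15 = 286.15 K.
Carnot efficiency: η = 1 − T_C/T_H = 1 − 286.15/597.00 = 0.521.

η ≈ 0.521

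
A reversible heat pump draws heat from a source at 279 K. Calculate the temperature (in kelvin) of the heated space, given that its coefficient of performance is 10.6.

T_H ≈ 308.1 K

COP_HP = T_H/(T_H − T_C) ⇒ T_H = T_C·COP_HP/(COP_HP − 1) = 279.00 × 10.6/(10.6 − 1) = 308.1 K.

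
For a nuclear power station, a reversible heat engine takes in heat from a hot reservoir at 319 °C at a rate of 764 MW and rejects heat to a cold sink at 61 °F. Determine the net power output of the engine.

Ẇ ≈ 390.8 MW

T_H = 319 °C → 319 + 273.15 = 592.15 K.
T_C = 61 °F → (61 − 32) × 5/9 = 16.11 °C = 289.26 K.
Since the cycle is reversible, η = 1 − T_C/T_H = 1 − 289.26/592.15 = 0.5115.
W = η·Q_H = 0.5115 × 764 = 390.8 MW.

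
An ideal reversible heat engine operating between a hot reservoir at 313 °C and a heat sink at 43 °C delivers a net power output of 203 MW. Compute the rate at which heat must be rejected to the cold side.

T_H = 313 °C → 313 + 273.15 = 586.15 K.
T_C = 43 °C → 43 + 273.15 = 316.15 K.
Carnot efficiency: η = 1 − T_C/T_H = 1 − 316.15/586.15 = 0.4606.
Since Q_C/Q_H = T_C/T_H and Q_H = W/η, Q_C = W·T_C/(T_H − T_C) = 203 × 316.15/270.00 = 237.7 MW.

Q̇_C ≈ 237.7 MW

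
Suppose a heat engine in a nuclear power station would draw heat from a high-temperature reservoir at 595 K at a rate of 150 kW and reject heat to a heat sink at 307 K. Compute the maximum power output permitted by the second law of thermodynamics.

Ẇ_max ≈ 72.6 kW

The second-law ceiling is the Carnot efficiency, η_max = 1 − T_C/T_H = 1 − 307.00/595.00 = 0.4840.
W_max = η_max · Q_H = 0.4840 × 150 = 72.6 kW.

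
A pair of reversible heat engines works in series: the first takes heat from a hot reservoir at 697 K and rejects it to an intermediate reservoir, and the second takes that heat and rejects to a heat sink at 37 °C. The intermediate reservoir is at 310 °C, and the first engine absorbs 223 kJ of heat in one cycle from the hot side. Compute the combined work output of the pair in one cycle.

W_total ≈ 123.8 kJ

T_C = 37 °C → 37 + 273.15 = 310.15 K.
Two reversible stages in series are equivalent to a single Carnot engine between T_H and T_C, so η_total = 1 − T_C/T_H = 1 − 310.15/697.00 = 0.5550.
W_total = η_total · Q_H = 0.5550 × 223 = 123.8 kJ.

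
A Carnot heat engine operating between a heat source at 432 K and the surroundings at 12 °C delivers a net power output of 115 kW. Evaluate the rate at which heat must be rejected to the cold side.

T_C = 12 °C → 12 + 273.15 = 285.15 K.
For a reversible engine, η = 1 − T_C/T_H = 1 − 285.15/432.00 = 0.3399.
Since Q_C/Q_H = T_C/T_H and Q_H = W/η, Q_C = W·T_C/(T_H − T_C) = 115 × 285.15/146.85 = 223 kW.

Q̇_C ≈ 223 kW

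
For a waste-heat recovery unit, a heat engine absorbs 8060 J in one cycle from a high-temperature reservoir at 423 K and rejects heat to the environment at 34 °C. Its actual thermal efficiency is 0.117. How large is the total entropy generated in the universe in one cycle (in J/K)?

T_C = 34 °C → 34 + 273.15 = 307.15 K.
W = η·Q_H = 0.117 × 8060 = 943.0 J, so Q_C = Q_H − W = 7117 J.
Entropy balance on the reservoirs: −Q_H/T_H = -19.05 J/K, +Q_C/T_C = 23.17 J/K.
ΔS_univ = −Q_H/T_H + Q_C/T_C = 4.12 J/K (> 0, since η = 0.117 < η_Carnot = 0.274).

ΔS_univ ≈ 4.12 J/K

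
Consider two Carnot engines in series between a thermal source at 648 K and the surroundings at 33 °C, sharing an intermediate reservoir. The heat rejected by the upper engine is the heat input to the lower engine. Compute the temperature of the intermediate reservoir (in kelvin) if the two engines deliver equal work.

T_C = 33 °C → 33 + 273.15 = 306.15 K.
For reversible stages Q_m = Q_H·(T_m/T_H). Setting W₁ = Q_H(1 − T_m/T_H) equal to W₂ = Q_m(1 − T_C/T_m) = Q_H·(T_m − T_C)/T_H gives T_H − T_m = T_m − T_C, so T_m = (T_H + T_C)/2 = (648.00 + 306.15)/2 = 477 K.

T_m ≈ 477 K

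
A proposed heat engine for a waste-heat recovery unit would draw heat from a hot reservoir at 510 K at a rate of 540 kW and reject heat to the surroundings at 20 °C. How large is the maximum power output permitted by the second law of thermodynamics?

Ẇ_max ≈ 230 kW

T_C = 20 °C → 20 + 273.15 = 293.15 K.
The second-law ceiling is the Carnot efficiency, η_max = 1 − T_C/T_H = 1 − 293.15/510.00 = 0.4252.
W_max = η_max · Q_H = 0.4252 × 540 = 230 kW.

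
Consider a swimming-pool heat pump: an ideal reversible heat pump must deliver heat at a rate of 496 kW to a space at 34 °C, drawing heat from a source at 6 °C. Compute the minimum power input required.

T_H = 34 °C → 34 + 273.15 = 307.15 K.
T_C = 6 °C → 6 + 273.15 = 279.15 K.
For a reversible heat pump, COP_HP = T_H/(T_H − T_C) = 307.15/28.00 = 10.9696.
W = Q_H/COP_HP = 496/10.9696 = 45.2 kW.

Ẇ_in ≈ 45.2 kW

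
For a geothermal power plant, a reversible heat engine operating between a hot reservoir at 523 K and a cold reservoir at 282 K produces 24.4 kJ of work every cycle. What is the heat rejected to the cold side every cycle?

Since the cycle is reversible, η = 1 − T_C/T_H = 1 − 282.00/523.00 = 0.4608.
Since Q_C/Q_H = T_C/T_H and Q_H = W/η, Q_C = W·T_C/(T_H − T_C) = 24.4 × 282.00/241.00 = 28.55 kJ.

Q_C ≈ 28.55 kJ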